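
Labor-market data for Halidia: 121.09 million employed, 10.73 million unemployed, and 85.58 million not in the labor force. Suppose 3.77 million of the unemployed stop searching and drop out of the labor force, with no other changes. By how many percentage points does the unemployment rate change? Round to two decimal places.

The unemployment rate changes by −2.70 percentage points.

Initially, labor force = 121.09 + 10.73 = 131.82 million, so u = 10.73/131.82 = 8.14%.
After the change, unemployed and labor force both fall by 3.77 → E = 121.09, U = 6.96, labor force = 128.05 million.
New unemployment rate = 6.96 / 128.05 = 5.44%.
Change = 5.44% − 8.14% = −2.70 percentage points.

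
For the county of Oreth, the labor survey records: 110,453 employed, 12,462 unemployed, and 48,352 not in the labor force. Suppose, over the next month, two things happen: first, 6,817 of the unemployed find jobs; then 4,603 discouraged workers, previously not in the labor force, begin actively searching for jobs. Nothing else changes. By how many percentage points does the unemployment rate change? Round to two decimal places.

The unemployment rate changes by −2.10 percentage points.

Initially, labor force = 110,453 + 12,462 = 122,915, so u = 12,462/122,915 = 10.14%.
After the first change, unemployed falls and employed rises by 6,817; labor force unchanged → E = 117,270, U = 5,645, labor force = 122,915.
After the second change, unemployed and labor force both rise by 4,603 → E = 117,270, U = 10,248, labor force = 127,518.
New unemployment rate = 10,248 / 127,518 = 8.04%.
Change = 8.04% − 10.14% = −2.10 percentage points.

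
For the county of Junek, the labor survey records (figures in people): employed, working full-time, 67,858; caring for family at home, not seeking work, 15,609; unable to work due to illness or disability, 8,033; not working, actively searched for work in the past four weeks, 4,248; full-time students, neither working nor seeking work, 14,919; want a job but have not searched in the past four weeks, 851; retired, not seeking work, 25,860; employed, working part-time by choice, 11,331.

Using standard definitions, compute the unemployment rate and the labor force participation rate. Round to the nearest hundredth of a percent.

Employed = 67,858 + 11,331 = 79,189.
Unemployed = 4,248.
Labor force = 79,189 + 4,248 = 83,437.
Not in labor force = 15,609 + 8,033 + 14,919 + 851 + 25,860 = 65,272 (those not working and not actively searching are outside the labor force — including those who want a job but have given up searching).
Civilian working-age population = 83,437 + 65,272 = 148,709.
Unemployment rate = 4,248 / 83,437 = 5.09%.
Labor force participation rate = 83,437 / 148,709 = 56.11%.

Unemployment rate ≈ 5.09%; labor force participation rate ≈ 56.11%.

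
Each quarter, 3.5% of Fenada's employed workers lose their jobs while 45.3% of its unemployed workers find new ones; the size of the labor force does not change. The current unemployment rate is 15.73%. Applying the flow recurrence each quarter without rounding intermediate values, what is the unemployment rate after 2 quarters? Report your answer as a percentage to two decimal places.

Unemployment rate after two quarters ≈ 9.42%.

With a fixed labor force, u_{t+1} = u_t + s·(1−u_t) − f·u_t = u_t·(1−s−f) + s.
Here 1−s−f = 0.512 and s = 0.035.
u_1 = 0.157300 × 0.512 + 0.035 = 0.115538.
u_2 = 0.115538 × 0.512 + 0.035 = 0.094155.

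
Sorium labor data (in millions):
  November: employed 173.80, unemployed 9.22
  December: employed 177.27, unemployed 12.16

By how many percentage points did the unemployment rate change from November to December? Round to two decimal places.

November: labor force = 173.80 + 9.22 = 183.02; u = 9.22/183.02 = 5.04%.
December: labor force = 177.27 + 12.16 = 189.43; u = 12.16/189.43 = 6.42%.
Change = 6.42% − 5.04% = +1.38 pp.

The unemployment rate changed by +1.38 percentage points.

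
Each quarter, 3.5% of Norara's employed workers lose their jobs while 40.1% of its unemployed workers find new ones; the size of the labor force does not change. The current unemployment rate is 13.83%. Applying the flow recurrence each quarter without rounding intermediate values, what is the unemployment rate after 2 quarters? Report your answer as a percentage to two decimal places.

Unemployment rate after two quarters ≈ 9.87%.

With a fixed labor force, u_{t+1} = u_t + s·(1−u_t) − f·u_t = u_t·(1−s−f) + s.
Here 1−s−f = 0.564 and s = 0.035.
u_1 = 0.138300 × 0.564 + 0.035 = 0.113001.
u_2 = 0.113001 × 0.564 + 0.035 = 0.098733.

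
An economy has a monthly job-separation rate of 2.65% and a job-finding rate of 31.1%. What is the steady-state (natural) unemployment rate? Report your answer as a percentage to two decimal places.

Steady-state unemployment rate ≈ 7.85%.

At steady state the flows balance: s·E = f·U, so U/(E+U) = s/(s+f).
u* = 2.65 / (2.65 + 31.1) = 2.65 / 33.75 = 7.85%.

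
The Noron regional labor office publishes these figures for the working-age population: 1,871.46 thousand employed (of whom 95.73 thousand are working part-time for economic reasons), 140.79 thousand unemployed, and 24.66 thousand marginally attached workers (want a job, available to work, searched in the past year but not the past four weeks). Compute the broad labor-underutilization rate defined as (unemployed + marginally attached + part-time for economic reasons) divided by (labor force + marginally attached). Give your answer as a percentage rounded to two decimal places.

Labor force = 1,871.46 + 140.79 = 2,012.25 thousand.
Numerator = 140.79 + 24.66 + 95.73 = 261.18 thousand.
Denominator = 2,012.25 + 24.66 = 2,036.91 thousand.
Broad rate = 261.18 / 2,036.91 = 12.82%.

Broad underutilization rate ≈ 12.82%.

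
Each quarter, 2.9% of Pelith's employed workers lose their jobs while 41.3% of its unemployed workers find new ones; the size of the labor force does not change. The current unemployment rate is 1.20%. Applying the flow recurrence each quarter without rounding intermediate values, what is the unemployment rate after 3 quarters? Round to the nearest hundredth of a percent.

Unemployment rate after three quarters ≈ 5.63%.

With a fixed labor force, u_{t+1} = u_t + s·(1−u_t) − f·u_t = u_t·(1−s−f) + s.
Here 1−s−f = 0.558 and s = 0.029.
u_1 = 0.012000 × 0.558 + 0.029 = 0.035696.
u_2 = 0.035696 × 0.558 + 0.029 = 0.048918.
u_3 = 0.048918 × 0.558 + 0.029 = 0.056296.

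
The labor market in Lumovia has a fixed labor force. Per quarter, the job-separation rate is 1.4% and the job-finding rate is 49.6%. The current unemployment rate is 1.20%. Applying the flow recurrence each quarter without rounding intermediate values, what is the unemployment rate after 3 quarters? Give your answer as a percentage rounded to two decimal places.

Unemployment rate after three quarters ≈ 2.56%.

With a fixed labor force, u_{t+1} = u_t + s·(1−u_t) − f·u_t = u_t·(1−s−f) + s.
Here 1−s−f = 0.490 and s = 0.014.
u_1 = 0.012000 × 0.490 + 0.014 = 0.019880.
u_2 = 0.019880 × 0.490 + 0.014 = 0.023741.
u_3 = 0.023741 × 0.490 + 0.014 = 0.025633.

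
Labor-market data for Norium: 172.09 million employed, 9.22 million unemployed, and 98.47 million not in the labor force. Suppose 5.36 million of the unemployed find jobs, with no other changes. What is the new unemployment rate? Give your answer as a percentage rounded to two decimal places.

New unemployment rate ≈ 2.13%.

Initially, labor force = 172.09 + 9.22 = 181.31 million, so u = 9.22/181.31 = 5.09%.
After the change, unemployed falls and employed rises by 5.36; labor force unchanged → E = 177.45, U = 3.86, labor force = 181.31 million.
New unemployment rate = 3.86 / 181.31 = 2.13%.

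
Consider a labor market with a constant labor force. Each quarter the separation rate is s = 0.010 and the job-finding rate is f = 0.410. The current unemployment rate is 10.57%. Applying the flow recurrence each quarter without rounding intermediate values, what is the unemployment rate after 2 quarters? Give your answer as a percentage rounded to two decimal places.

Unemployment rate after two quarters ≈ 5.14%.

With a fixed labor force, u_{t+1} = u_t + s·(1−u_t) − f·u_t = u_t·(1−s−f) + s.
Here 1−s−f = 0.580 and s = 0.010.
u_1 = 0.105700 × 0.580 + 0.010 = 0.071306.
u_2 = 0.071306 × 0.580 + 0.010 = 0.051357.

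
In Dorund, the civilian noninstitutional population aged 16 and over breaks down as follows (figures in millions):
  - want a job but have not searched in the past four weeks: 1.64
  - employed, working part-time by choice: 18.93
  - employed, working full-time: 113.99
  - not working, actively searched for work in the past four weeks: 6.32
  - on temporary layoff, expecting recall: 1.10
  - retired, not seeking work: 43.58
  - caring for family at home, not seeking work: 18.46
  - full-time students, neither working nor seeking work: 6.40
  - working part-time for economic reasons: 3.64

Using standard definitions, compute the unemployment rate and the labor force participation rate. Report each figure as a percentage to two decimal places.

Unemployment rate ≈ 5.15%; labor force participation rate ≈ 67.26%.

Employed = 18.93 + 113.99 + 3.64 = 136.56 million (anyone who worked, including part-time for economic reasons, counts as employed).
Unemployed = 6.32 + 1.10 = 7.42 million (jobless and actively searching, or on temporary layoff).
Labor force = 136.56 + 7.42 = 143.98 million.
Not in labor force = 1.64 + 43.58 + 18.46 + 6.40 = 70.08 million (those not working and not actively searching are outside the labor force — including those who want a job but have given up searching).
Civilian working-age population = 143.98 + 70.08 = 214.06 million.
Unemployment rate = 7.42 / 143.98 = 5.15%.
Labor force participation rate = 143.98 / 214.06 = 67.26%.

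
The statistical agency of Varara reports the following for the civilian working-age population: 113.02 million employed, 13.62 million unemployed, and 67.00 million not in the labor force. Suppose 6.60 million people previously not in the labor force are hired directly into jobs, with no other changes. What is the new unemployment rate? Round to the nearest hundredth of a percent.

New unemployment rate ≈ 10.22%.

Initially, labor force = 113.02 + 13.62 = 126.64 million, so u = 13.62/126.64 = 10.75%.
After the change, employed and labor force both rise by 6.60; unemployed unchanged → E = 119.62, U = 13.62, labor force = 133.24 million.
New unemployment rate = 13.62 / 133.24 = 10.22%.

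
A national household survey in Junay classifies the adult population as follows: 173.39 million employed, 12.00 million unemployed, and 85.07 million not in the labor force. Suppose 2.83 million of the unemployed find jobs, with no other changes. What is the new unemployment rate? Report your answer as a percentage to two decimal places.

New unemployment rate ≈ 4.95%.

Initially, labor force = 173.39 + 12.00 = 185.39 million, so u = 12.00/185.39 = 6.47%.
After the change, unemployed falls and employed rises by 2.83; labor force unchanged → E = 176.22, U = 9.17, labor force = 185.39 million.
New unemployment rate = 9.17 / 185.39 = 4.95%.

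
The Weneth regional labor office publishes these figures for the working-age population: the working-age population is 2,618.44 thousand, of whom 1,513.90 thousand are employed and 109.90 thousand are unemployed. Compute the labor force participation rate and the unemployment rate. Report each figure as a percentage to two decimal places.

Labor force = employed + unemployed = 1,513.90 + 109.90 = 1,623.80 thousand.
Unemployment rate = 109.90 / 1,623.80 = 6.77%.
Labor force participation rate = 1,623.80 / 2,618.44 = 62.01%.

Labor force participation rate ≈ 62.01%; unemployment rate ≈ 6.77%.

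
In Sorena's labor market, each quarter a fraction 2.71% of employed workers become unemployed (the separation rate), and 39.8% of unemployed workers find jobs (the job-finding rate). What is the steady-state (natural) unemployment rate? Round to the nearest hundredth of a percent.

At steady state the flows balance: s·E = f·U, so U/(E+U) = s/(s+f).
u* = 2.71 / (2.71 + 39.8) = 2.71 / 42.51 = 6.37%.

Steady-state unemployment rate ≈ 6.37%.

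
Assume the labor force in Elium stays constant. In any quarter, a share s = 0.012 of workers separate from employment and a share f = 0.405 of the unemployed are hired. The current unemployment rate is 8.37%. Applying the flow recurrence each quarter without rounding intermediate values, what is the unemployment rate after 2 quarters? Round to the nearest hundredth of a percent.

With a fixed labor force, u_{t+1} = u_t + s·(1−u_t) − f·u_t = u_t·(1−s−f) + s.
Here 1−s−f = 0.583 and s = 0.012.
u_1 = 0.083700 × 0.583 + 0.012 = 0.060797.
u_2 = 0.060797 × 0.583 + 0.012 = 0.047445.

Unemployment rate after two quarters ≈ 4.74%.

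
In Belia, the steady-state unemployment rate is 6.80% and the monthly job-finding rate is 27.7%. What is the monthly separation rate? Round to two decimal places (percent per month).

Separation rate ≈ 2.02% per month.

From u* = s/(s+f): s = u·f/(1−u).
s = 0.0680 × 27.7 / (1 − 0.0680) = 1.8836 / 0.9320 ≈ 2.02% per month.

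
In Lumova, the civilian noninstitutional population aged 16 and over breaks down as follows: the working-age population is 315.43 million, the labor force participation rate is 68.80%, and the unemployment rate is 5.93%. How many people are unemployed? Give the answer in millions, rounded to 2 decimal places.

About 12.87 million are unemployed.

Labor force = 0.6880 × 315.43 = 217.02 million.
Unemployed = 0.0593 × 217.02 ≈ 12.87 million.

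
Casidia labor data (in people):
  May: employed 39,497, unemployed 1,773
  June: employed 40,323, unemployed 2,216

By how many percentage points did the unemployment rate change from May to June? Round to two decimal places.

The unemployment rate changed by +0.91 percentage points.

May: labor force = 39,497 + 1,773 = 41,270; u = 1,773/41,270 = 4.30%.
June: labor force = 40,323 + 2,216 = 42,539; u = 2,216/42,539 = 5.21%.
Change = 5.21% − 4.30% = +0.91 pp.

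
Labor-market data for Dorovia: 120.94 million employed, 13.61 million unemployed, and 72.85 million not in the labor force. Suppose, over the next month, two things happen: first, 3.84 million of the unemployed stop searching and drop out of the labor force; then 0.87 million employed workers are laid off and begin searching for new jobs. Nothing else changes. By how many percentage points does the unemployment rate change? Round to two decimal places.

The unemployment rate changes by −1.98 percentage points.

Initially, labor force = 120.94 + 13.61 = 134.55 million, so u = 13.61/134.55 = 10.12%.
After the first change, unemployed and labor force both fall by 3.84 → E = 120.94, U = 9.77, labor force = 130.71 million.
After the second change, employed falls and unemployed rises by 0.87; labor force unchanged → E = 120.07, U = 10.64, labor force = 130.71 million.
New unemployment rate = 10.64 / 130.71 = 8.14%.
Change = 8.14% − 10.12% = −1.98 percentage points.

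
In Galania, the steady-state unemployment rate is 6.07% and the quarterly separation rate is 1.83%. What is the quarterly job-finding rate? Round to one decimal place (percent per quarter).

From u* = s/(s+f): f = s·(1−u)/u.
f = 1.83 × (1 − 0.0607) / 0.0607 = 1.7189 / 0.0607 ≈ 28.3% per quarter.

Job-finding rate ≈ 28.3% per quarter.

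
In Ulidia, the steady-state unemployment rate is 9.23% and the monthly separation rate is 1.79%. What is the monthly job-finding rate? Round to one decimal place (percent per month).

Job-finding rate ≈ 17.6% per month.

From u* = s/(s+f): f = s·(1−u)/u.
f = 1.79 × (1 − 0.0923) / 0.0923 = 1.6248 / 0.0923 ≈ 17.6% per month.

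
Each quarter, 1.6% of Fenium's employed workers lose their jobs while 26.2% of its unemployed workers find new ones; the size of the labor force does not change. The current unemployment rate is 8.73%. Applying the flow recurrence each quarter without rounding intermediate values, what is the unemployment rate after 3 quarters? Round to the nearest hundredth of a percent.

Unemployment rate after three quarters ≈ 6.87%.

With a fixed labor force, u_{t+1} = u_t + s·(1−u_t) − f·u_t = u_t·(1−s−f) + s.
Here 1−s−f = 0.722 and s = 0.016.
u_1 = 0.087300 × 0.722 + 0.016 = 0.079031.
u_2 = 0.079031 × 0.722 + 0.016 = 0.073060.
u_3 = 0.073060 × 0.722 + 0.016 = 0.068749.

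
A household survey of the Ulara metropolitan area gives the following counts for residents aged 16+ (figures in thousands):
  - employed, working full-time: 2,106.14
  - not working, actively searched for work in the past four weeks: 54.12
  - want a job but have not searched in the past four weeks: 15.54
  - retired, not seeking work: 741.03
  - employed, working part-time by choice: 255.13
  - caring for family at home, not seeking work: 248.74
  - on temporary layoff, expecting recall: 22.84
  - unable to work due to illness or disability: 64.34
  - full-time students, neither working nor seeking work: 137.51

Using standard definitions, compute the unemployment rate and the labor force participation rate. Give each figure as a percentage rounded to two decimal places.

Employed = 2,106.14 + 255.13 = 2,361.27 thousand.
Unemployed = 54.12 + 22.84 = 76.96 thousand (jobless and actively searching, or on temporary layoff).
Labor force = 2,361.27 + 76.96 = 2,438.23 thousand.
Not in labor force = 15.54 + 741.03 + 248.74 + 64.34 + 137.51 = 1,207.16 thousand (those not working and not actively searching are outside the labor force — including those who want a job but have given up searching).
Civilian working-age population = 2,438.23 + 1,207.16 = 3,645.39 thousand.
Unemployment rate = 76.96 / 2,438.23 = 3.16%.
Labor force participation rate = 2,438.23 / 3,645.39 = 66.89%.

Unemployment rate ≈ 3.16%; labor force participation rate ≈ 66.89%.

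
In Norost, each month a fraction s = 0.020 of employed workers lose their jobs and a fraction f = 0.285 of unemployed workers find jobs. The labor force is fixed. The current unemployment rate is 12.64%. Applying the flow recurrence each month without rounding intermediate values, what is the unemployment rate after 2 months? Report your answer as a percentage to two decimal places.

With a fixed labor force, u_{t+1} = u_t + s·(1−u_t) − f·u_t = u_t·(1−s−f) + s.
Here 1−s−f = 0.695 and s = 0.020.
u_1 = 0.126400 × 0.695 + 0.020 = 0.107848.
u_2 = 0.107848 × 0.695 + 0.020 = 0.094954.

Unemployment rate after two months ≈ 9.50%.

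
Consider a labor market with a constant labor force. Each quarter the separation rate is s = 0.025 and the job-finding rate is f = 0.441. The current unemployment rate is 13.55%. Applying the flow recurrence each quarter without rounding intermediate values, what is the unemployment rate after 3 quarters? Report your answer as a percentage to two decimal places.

Unemployment rate after three quarters ≈ 6.61%.

With a fixed labor force, u_{t+1} = u_t + s·(1−u_t) − f·u_t = u_t·(1−s−f) + s.
Here 1−s−f = 0.534 and s = 0.025.
u_1 = 0.135500 × 0.534 + 0.025 = 0.097357.
u_2 = 0.097357 × 0.534 + 0.025 = 0.076989.
u_3 = 0.076989 × 0.534 + 0.025 = 0.066112.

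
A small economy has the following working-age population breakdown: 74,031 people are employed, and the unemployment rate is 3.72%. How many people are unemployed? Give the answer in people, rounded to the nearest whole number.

Let U be the number unemployed. The labor force is E + U, and U/(E+U) = 0.0372.
So U = 0.0372 × 74,031 / (1 − 0.0372) = 2753.95 / 0.9628 ≈ 2,860.

About 2,860 are unemployed.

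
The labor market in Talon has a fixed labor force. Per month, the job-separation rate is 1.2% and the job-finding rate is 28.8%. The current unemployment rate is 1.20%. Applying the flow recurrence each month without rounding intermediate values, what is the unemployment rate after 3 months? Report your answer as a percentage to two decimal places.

Unemployment rate after three months ≈ 3.04%.

With a fixed labor force, u_{t+1} = u_t + s·(1−u_t) − f·u_t = u_t·(1−s−f) + s.
Here 1−s−f = 0.700 and s = 0.012.
u_1 = 0.012000 × 0.700 + 0.012 = 0.020400.
u_2 = 0.020400 × 0.700 + 0.012 = 0.026280.
u_3 = 0.026280 × 0.700 + 0.012 = 0.030396.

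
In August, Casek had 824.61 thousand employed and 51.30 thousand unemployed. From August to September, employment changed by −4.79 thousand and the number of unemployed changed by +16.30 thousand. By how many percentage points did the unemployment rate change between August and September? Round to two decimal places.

August: labor force = 824.61 + 51.30 = 875.91; u = 51.30/875.91 = 5.86%.
September: labor force = 819.82 + 67.60 = 887.42; u = 67.60/887.42 = 7.62%.
Change = 7.62% − 5.86% = +1.76 pp.

The unemployment rate changed by +1.76 percentage points.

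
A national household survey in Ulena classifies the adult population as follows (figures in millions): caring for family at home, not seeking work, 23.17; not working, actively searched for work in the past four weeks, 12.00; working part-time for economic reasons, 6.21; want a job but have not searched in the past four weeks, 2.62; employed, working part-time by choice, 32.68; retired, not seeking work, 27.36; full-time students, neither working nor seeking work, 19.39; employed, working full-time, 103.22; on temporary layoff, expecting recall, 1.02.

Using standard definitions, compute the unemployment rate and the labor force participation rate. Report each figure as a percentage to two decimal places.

Unemployment rate ≈ 8.39%; labor force participation rate ≈ 68.14%.

Employed = 6.21 + 32.68 + 103.22 = 142.11 million (anyone who worked, including part-time for economic reasons, counts as employed).
Unemployed = 12.00 + 1.02 = 13.02 million (jobless and actively searching, or on temporary layoff).
Labor force = 142.11 + 13.02 = 155.13 million.
Not in labor force = 23.17 + 2.62 + 27.36 + 19.39 = 72.54 million (those not working and not actively searching are outside the labor force — including those who want a job but have given up searching).
Civilian working-age population = 155.13 + 72.54 = 227.67 million.
Unemployment rate = 13.02 / 155.13 = 8.39%.
Labor force participation rate = 155.13 / 227.67 = 68.14%.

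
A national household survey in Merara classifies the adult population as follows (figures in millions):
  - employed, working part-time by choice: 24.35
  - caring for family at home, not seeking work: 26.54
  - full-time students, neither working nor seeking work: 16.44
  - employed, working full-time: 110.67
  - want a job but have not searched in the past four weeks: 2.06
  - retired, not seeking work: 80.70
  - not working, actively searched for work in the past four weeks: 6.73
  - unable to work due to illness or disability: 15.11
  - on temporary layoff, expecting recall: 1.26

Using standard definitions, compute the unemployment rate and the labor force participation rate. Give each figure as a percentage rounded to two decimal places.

Unemployment rate ≈ 5.59%; labor force participation rate ≈ 50.38%.

Employed = 24.35 + 110.67 = 135.02 million.
Unemployed = 6.73 + 1.26 = 7.99 million (jobless and actively searching, or on temporary layoff).
Labor force = 135.02 + 7.99 = 143.01 million.
Not in labor force = 26.54 + 16.44 + 2.06 + 80.70 + 15.11 = 140.85 million (those not working and not actively searching are outside the labor force — including those who want a job but have given up searching).
Civilian working-age population = 143.01 + 140.85 = 283.86 million.
Unemployment rate = 7.99 / 143.01 = 5.59%.
Labor force participation rate = 143.01 / 283.86 = 50.38%.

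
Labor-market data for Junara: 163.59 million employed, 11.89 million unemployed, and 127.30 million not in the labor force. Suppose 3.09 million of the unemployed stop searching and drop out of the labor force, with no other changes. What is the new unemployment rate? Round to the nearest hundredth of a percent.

Initially, labor force = 163.59 + 11.89 = 175.48 million, so u = 11.89/175.48 = 6.78%.
After the change, unemployed and labor force both fall by 3.09 → E = 163.59, U = 8.80, labor force = 172.39 million.
New unemployment rate = 8.80 / 172.39 = 5.10%.

New unemployment rate ≈ 5.10%.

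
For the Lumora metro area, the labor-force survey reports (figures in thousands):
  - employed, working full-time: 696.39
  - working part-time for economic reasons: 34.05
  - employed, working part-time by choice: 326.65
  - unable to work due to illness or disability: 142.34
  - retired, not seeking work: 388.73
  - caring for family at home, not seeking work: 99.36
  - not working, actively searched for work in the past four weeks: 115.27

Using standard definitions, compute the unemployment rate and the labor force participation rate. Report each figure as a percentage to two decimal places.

Employed = 696.39 + 34.05 + 326.65 = 1,057.09 thousand (anyone who worked, including part-time for economic reasons, counts as employed).
Unemployed = 115.27 thousand.
Labor force = 1,057.09 + 115.27 = 1,172.36 thousand.
Not in labor force = 142.34 + 388.73 + 99.36 = 630.43 thousand (those not working and not actively searching are outside the labor force).
Civilian working-age population = 1,172.36 + 630.43 = 1,802.79 thousand.
Unemployment rate = 115.27 / 1,172.36 = 9.83%.
Labor force participation rate = 1,172.36 / 1,802.79 = 65.03%.

Unemployment rate ≈ 9.83%; labor force participation rate ≈ 65.03%.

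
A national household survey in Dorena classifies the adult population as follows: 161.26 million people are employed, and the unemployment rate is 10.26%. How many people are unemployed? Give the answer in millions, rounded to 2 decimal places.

Let U be the number unemployed. The labor force is E + U, and U/(E+U) = 0.1026.
So U = 0.1026 × 161.26 / (1 − 0.1026) = 16.5453 / 0.8974 ≈ 18.44 million.

About 18.44 million are unemployed.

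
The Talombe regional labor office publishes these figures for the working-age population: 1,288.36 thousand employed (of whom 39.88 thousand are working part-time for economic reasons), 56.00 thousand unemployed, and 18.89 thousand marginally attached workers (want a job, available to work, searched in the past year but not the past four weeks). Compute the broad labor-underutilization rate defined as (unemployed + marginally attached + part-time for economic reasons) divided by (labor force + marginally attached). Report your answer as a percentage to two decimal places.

Broad underutilization rate ≈ 8.42%.

Labor force = 1,288.36 + 56.00 = 1,344.36 thousand.
Numerator = 56.00 + 18.89 + 39.88 = 114.77 thousand.
Denominator = 1,344.36 + 18.89 = 1,363.25 thousand.
Broad rate = 114.77 / 1,363.25 = 8.42%.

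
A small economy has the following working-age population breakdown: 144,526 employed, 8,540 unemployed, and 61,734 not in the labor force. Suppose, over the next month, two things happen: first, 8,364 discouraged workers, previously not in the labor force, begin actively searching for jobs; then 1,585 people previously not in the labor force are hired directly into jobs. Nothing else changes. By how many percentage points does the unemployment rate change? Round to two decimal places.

The unemployment rate changes by +4.79 percentage points.

Initially, labor force = 144,526 + 8,540 = 153,066, so u = 8,540/153,066 = 5.58%.
After the first change, unemployed and labor force both rise by 8,364 → E = 144,526, U = 16,904, labor force = 161,430.
After the second change, employed and labor force both rise by 1,585; unemployed unchanged → E = 146,111, U = 16,904, labor force = 163,015.
New unemployment rate = 16,904 / 163,015 = 10.37%.
Change = 10.37% − 5.58% = +4.79 percentage points.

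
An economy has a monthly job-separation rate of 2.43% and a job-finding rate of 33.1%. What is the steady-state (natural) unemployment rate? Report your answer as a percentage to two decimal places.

Steady-state unemployment rate ≈ 6.84%.

At steady state the flows balance: s·E = f·U, so U/(E+U) = s/(s+f).
u* = 2.43 / (2.43 + 33.1) = 2.43 / 35.53 = 6.84%.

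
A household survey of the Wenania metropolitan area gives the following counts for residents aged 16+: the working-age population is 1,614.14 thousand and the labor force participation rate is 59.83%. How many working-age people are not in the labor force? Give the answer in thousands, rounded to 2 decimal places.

About 648.40 thousand are not in the labor force.

Share not in the labor force = 1 − 0.5983 = 0.4017.
Not in labor force = 0.4017 × 1,614.14 ≈ 648.40 thousand.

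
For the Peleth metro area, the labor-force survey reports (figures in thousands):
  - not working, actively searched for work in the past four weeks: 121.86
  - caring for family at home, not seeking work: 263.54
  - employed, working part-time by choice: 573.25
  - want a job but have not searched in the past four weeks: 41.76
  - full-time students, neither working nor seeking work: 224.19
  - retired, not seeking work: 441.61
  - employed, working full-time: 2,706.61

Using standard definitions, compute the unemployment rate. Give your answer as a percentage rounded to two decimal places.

Unemployment rate ≈ 3.58%.

Employed = 573.25 + 2,706.61 = 3,279.86 thousand.
Unemployed = 121.86 thousand.
Labor force = 3,279.86 + 121.86 = 3,401.72 thousand.
Unemployment rate = 121.86 / 3,401.72 = 3.58%.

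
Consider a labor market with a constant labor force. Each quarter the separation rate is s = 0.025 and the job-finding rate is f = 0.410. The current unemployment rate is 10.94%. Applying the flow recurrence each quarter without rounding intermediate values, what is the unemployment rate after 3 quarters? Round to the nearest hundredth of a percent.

With a fixed labor force, u_{t+1} = u_t + s·(1−u_t) − f·u_t = u_t·(1−s−f) + s.
Here 1−s−f = 0.565 and s = 0.025.
u_1 = 0.109400 × 0.565 + 0.025 = 0.086811.
u_2 = 0.086811 × 0.565 + 0.025 = 0.074048.
u_3 = 0.074048 × 0.565 + 0.025 = 0.066837.

Unemployment rate after three quarters ≈ 6.68%.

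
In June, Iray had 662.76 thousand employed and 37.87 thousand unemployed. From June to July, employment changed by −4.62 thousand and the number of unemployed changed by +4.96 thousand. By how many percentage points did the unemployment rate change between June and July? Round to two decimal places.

June: labor force = 662.76 + 37.87 = 700.63; u = 37.87/700.63 = 5.41%.
July: labor force = 658.14 + 42.83 = 700.97; u = 42.83/700.97 = 6.11%.
Change = 6.11% − 5.41% = +0.70 pp.

The unemployment rate changed by +0.70 percentage points.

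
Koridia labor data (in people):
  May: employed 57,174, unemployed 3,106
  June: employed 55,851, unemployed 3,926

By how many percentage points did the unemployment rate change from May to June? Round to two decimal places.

The unemployment rate changed by +1.42 percentage points.

May: labor force = 57,174 + 3,106 = 60,280; u = 3,106/60,280 = 5.15%.
June: labor force = 55,851 + 3,926 = 59,777; u = 3,926/59,777 = 6.57%.
Change = 6.57% − 5.15% = +1.42 pp.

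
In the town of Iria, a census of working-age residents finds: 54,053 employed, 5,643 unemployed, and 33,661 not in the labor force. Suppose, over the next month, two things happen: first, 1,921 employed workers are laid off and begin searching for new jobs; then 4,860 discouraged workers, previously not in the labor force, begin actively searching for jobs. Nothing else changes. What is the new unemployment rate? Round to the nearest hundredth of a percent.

New unemployment rate ≈ 19.25%.

Initially, labor force = 54,053 + 5,643 = 59,696, so u = 5,643/59,696 = 9.45%.
After the first change, employed falls and unemployed rises by 1,921; labor force unchanged → E = 52,132, U = 7,564, labor force = 59,696.
After the second change, unemployed and labor force both rise by 4,860 → E = 52,132, U = 12,424, labor force = 64,556.
New unemployment rate = 12,424 / 64,556 = 19.25%.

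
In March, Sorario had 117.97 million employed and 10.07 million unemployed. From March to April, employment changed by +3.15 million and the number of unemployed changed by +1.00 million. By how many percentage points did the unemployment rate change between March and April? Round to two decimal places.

March: labor force = 117.97 + 10.07 = 128.04; u = 10.07/128.04 = 7.86%.
April: labor force = 121.12 + 11.07 = 132.19; u = 11.07/132.19 = 8.37%.
Change = 8.37% − 7.86% = +0.51 pp.

The unemployment rate changed by +0.51 percentage points.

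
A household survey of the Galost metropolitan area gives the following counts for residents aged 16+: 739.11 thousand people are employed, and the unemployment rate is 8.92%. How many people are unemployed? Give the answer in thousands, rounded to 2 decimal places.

About 72.39 thousand are unemployed.

Let U be the number unemployed. The labor force is E + U, and U/(E+U) = 0.0892.
So U = 0.0892 × 739.11 / (1 − 0.0892) = 65.9286 / 0.9108 ≈ 72.39 thousand.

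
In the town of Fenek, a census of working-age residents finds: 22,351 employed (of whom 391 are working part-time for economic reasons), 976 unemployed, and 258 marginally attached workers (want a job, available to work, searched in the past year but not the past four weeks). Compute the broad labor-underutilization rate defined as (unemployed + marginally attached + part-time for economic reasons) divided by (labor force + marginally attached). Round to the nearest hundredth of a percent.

Broad underutilization rate ≈ 6.89%.

Labor force = 22,351 + 976 = 23,327.
Numerator = 976 + 258 + 391 = 1,625.
Denominator = 23,327 + 258 = 23,585.
Broad rate = 1,625 / 23,585 = 6.89%.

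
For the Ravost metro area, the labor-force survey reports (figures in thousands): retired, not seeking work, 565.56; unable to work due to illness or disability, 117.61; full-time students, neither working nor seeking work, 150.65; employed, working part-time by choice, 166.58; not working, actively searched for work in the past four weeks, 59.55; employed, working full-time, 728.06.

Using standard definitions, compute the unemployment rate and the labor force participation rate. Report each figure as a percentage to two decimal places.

Unemployment rate ≈ 6.24%; labor force participation rate ≈ 53.37%.

Employed = 166.58 + 728.06 = 894.64 thousand.
Unemployed = 59.55 thousand.
Labor force = 894.64 + 59.55 = 954.19 thousand.
Not in labor force = 565.56 + 117.61 + 150.65 = 833.82 thousand (those not working and not actively searching are outside the labor force).
Civilian working-age population = 954.19 + 833.82 = 1,788.01 thousand.
Unemployment rate = 59.55 / 954.19 = 6.24%.
Labor force participation rate = 954.19 / 1,788.01 = 53.37%.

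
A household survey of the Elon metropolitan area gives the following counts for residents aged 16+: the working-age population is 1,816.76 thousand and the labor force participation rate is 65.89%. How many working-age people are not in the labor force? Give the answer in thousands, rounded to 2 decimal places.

Share not in the labor force = 1 − 0.6589 = 0.3411.
Not in labor force = 0.3411 × 1,816.76 ≈ 619.70 thousand.

About 619.70 thousand are not in the labor force.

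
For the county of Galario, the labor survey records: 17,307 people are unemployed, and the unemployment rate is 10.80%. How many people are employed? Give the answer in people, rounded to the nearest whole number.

Labor force = U / u = 17,307 / 0.1080 ≈ 160,250.
Employed = labor force − unemployed = 160,250 − 17,307 = 142,943.

About 142,943 are employed.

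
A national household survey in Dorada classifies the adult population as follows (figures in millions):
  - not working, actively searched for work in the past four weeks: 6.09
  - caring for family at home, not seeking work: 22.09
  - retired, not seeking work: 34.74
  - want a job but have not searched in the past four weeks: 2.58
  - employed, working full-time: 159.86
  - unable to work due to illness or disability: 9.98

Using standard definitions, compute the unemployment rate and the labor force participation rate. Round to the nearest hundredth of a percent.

Unemployment rate ≈ 3.67%; labor force participation rate ≈ 70.51%.

Employed = 159.86 million.
Unemployed = 6.09 million.
Labor force = 159.86 + 6.09 = 165.95 million.
Not in labor force = 22.09 + 34.74 + 2.58 + 9.98 = 69.39 million (those not working and not actively searching are outside the labor force — including those who want a job but have given up searching).
Civilian working-age population = 165.95 + 69.39 = 235.34 million.
Unemployment rate = 6.09 / 165.95 = 3.67%.
Labor force participation rate = 165.95 / 235.34 = 70.51%.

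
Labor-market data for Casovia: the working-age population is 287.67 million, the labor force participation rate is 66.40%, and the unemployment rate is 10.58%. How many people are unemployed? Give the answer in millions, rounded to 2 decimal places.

Labor force = 0.6640 × 287.67 = 191.01 million.
Unemployed = 0.1058 × 191.01 ≈ 20.21 million.

About 20.21 million are unemployed.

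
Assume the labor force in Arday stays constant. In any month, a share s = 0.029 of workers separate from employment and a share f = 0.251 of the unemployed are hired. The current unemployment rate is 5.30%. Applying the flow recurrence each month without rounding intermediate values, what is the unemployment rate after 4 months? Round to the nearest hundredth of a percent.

With a fixed labor force, u_{t+1} = u_t + s·(1−u_t) − f·u_t = u_t·(1−s−f) + s.
Here 1−s−f = 0.720 and s = 0.029.
u_1 = 0.053000 × 0.720 + 0.029 = 0.067160.
u_2 = 0.067160 × 0.720 + 0.029 = 0.077355.
u_3 = 0.077355 × 0.720 + 0.029 = 0.084696.
u_4 = 0.084696 × 0.720 + 0.029 = 0.089981.

Unemployment rate after four months ≈ 9.00%.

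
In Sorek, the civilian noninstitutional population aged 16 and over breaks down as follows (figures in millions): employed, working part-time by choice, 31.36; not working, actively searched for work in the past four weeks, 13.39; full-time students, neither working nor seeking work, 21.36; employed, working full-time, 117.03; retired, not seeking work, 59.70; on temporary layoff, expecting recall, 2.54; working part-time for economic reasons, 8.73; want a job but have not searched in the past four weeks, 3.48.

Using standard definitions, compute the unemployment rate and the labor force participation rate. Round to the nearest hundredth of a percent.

Unemployment rate ≈ 9.21%; labor force participation rate ≈ 67.18%.

Employed = 31.36 + 117.03 + 8.73 = 157.12 million (anyone who worked, including part-time for economic reasons, counts as employed).
Unemployed = 13.39 + 2.54 = 15.93 million (jobless and actively searching, or on temporary layoff).
Labor force = 157.12 + 15.93 = 173.05 million.
Not in labor force = 21.36 + 59.70 + 3.48 = 84.54 million (those not working and not actively searching are outside the labor force — including those who want a job but have given up searching).
Civilian working-age population = 173.05 + 84.54 = 257.59 million.
Unemployment rate = 15.93 / 173.05 = 9.21%.
Labor force participation rate = 173.05 / 257.59 = 67.18%.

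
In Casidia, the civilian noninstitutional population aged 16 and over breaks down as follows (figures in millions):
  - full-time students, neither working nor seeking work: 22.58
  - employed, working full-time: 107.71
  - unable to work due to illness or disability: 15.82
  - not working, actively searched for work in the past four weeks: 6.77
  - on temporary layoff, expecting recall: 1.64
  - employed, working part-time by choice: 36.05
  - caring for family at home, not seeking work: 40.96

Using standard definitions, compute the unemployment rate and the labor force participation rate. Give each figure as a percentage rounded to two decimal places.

Unemployment rate ≈ 5.53%; labor force participation rate ≈ 65.72%.

Employed = 107.71 + 36.05 = 143.76 million.
Unemployed = 6.77 + 1.64 = 8.41 million (jobless and actively searching, or on temporary layoff).
Labor force = 143.76 + 8.41 = 152.17 million.
Not in labor force = 22.58 + 15.82 + 40.96 = 79.36 million (those not working and not actively searching are outside the labor force).
Civilian working-age population = 152.17 + 79.36 = 231.53 million.
Unemployment rate = 8.41 / 152.17 = 5.53%.
Labor force participation rate = 152.17 / 231.53 = 65.72%.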